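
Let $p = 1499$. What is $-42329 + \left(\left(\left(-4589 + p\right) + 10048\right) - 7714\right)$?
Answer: $-43085$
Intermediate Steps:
$-42329 + \left(\left(\left(-4589 + p\right) + 10048\right) - 7714\right) = -42329 + \left(\left(\left(-4589 + 1499\right) + 10048\right) - 7714\right) = -42329 + \left(\left(-3090 + 10048\right) - 7714\right) = -42329 + \left(6958 - 7714\right) = -42329 - 756 = -43085$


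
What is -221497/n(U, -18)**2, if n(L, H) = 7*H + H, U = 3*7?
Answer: -221497/20736 ≈ -10.682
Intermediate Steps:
U = 21
n(L, H) = 8*H
-221497/n(U, -18)**2 = -221497/((8*(-18))**2) = -221497/((-144)**2) = -221497/20736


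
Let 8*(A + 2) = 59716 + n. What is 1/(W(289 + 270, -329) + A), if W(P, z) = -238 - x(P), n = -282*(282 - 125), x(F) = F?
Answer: 4/4525 ≈ 0.00088398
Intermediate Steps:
n = -44274 (n = -282*157 = -44274)
W(P, z) = -238 - P
A = 7713/4 (A = -2 + (59716 - 44274)/8 = -2 + (⅛)*15442 = -2 + 7721/4 = 7713/4 ≈ 1928.3)
1/(W(289 + 270, -329) + A) = 1/((-238 - (289 + 270)) + 7713/4) = 1/((-238 - 1*559) + 7713/4) = 1/((-238 - 559) + 7713/4) = 1/(-797 + 7713/4) = 1/(4525/4) = 4/4525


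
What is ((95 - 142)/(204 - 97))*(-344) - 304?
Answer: -16360/107 ≈ -152.90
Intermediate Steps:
((95 - 142)/(204 - 97))*(-344) - 304 = -47/107*(-344) - 304 = 16168/107 - 304 = -16360/107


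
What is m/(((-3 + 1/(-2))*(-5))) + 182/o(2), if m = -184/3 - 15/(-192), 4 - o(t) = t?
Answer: 293999/3360 ≈ 87.500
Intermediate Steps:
o(t) = 4 - t
m = -11761/192 (m = -184*1/3 - 15*(-1/192) = -184/3 + 5/64 = -11761/192 ≈ -61.255)
m/(((-3 + 1/(-2))*(-5))) + 182/o(2) = -11761*(-1/(5*(-3 + 1/(-2))))/192 + 182/(4 - 1*2) = -11761*(-1/(5*(-3 - 1/2)))/192 + 182/(4 - 2) = -11761/(192*((-7/2*(-5)))) + 182/2 = -11761/(192*35/2) + 182*(1/2) = -11761/192*2/35 + 91 = -11761/3360 + 91 = 293999/3360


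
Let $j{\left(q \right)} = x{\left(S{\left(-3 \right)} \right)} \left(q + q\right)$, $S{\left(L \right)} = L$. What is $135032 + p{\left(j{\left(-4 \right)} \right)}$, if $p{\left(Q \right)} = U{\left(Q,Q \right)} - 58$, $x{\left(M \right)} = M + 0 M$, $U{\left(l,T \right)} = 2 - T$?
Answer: $134952$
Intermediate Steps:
$x{\left(M \right)} = M$ ($x{\left(M \right)} = M + 0 = M$)
$j{\left(q \right)} = - 6 q$ ($j{\left(q \right)} = - 3 \left(q + q\right) = - 3 \cdot 2 q = - 6 q$)
$p{\left(Q \right)} = -56 - Q$ ($p{\left(Q \right)} = \left(2 - Q\right) - 58 = -56 - Q$)
$135032 + p{\left(j{\left(-4 \right)} \right)} = 135032 - \left(56 - -24\right) = 135032 - 80 = 134952$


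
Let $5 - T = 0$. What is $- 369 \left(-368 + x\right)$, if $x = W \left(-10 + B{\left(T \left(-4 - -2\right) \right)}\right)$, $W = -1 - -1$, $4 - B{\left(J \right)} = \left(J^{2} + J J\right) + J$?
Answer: $135792$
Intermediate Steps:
$T = 5$ ($T = 5 - 0 = 5 + 0 = 5$)
$B{\left(J \right)} = 4 - J - 2 J^{2}$ ($B{\left(J \right)} = 4 - \left(\left(J^{2} + J J\right) + J\right) = 4 - \left(\left(J^{2} + J^{2}\right) + J\right) = 4 - \left(2 J^{2} + J\right) = 4 - \left(J + 2 J^{2}\right) = 4 - J - 2 J^{2}$)
$W = 0$ ($W = -1 + 1 = 0$)
$x = 0$ ($x = 0 \left(-10 - \left(-4 + 2 \cdot 25 \left(-4 - -2\right)^{2} + 5 \left(-4 - -2\right)\right)\right) = 0 \left(-10 - \left(-4 + 2 \cdot 25 \left(-4 + 2\right)^{2} + 5 \left(-4 + 2\right)\right)\right) = 0 \left(-10 - \left(-4 - 10 + 200\right)\right) = 0 \left(-10 - \left(-14 + 200\right)\right) = 0 \left(-10 + \left(4 + 10 - 200\right)\right) = 0 \left(-10 - 186\right) = 0 \left(-196\right) = 0$)
$- 369 \left(-368 + x\right) = - 369 \left(-368 + 0\right) = \left(-369\right) \left(-368\right) = 135792$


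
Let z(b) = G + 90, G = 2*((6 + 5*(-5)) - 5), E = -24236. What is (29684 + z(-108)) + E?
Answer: 5490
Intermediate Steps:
G = -48 (G = 2*((6 - 25) - 5) = 2*(-19 - 5) = 2*(-24) = -48)
z(b) = 42 (z(b) = -48 + 90 = 42)
(29684 + z(-108)) + E = (29684 + 42) - 24236 = 29726 - 24236 = 5490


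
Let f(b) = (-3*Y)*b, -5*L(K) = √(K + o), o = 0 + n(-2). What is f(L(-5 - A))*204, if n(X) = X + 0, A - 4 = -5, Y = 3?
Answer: 1836*I*√6/5 ≈ 899.45*I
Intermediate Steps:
A = -1 (A = 4 - 5 = -1)
n(X) = X
o = -2 (o = 0 - 2 = -2)
L(K) = -√(-2 + K)/5 (L(K) = -√(K - 2)/5 = -√(-2 + K)/5)
f(b) = -9*b (f(b) = (-3*3)*b = -9*b)
f(L(-5 - A))*204 = -(-9)*√(-2 + (-5 - 1*(-1)))/5*204 = -(-9)*√(-2 + (-5 + 1))/5*204 = -(-9)*√(-2 - 4)/5*204 = -(-9)*√(-6)/5*204 = -(-9)*I*√6/5*204 = (9*I*√6/5)*204 = 1836*I*√6/5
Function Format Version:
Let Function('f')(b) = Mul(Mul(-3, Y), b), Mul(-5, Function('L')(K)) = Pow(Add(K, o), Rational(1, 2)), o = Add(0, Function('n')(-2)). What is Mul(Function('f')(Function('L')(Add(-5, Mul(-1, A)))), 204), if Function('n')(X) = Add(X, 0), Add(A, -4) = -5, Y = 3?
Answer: Mul(Rational(1836, 5), I, Pow(6, Rational(1, 2))) ≈ Mul(899.45, I)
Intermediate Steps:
A = -1 (A = Add(4, -5) = -1)
Function('n')(X) = X
o = -2 (o = Add(0, -2) = -2)
Function('L')(K) = Mul(Rational(-1, 5), Pow(Add(-2, K), Rational(1, 2))) (Function('L')(K) = Mul(Rational(-1, 5), Pow(Add(K, -2), Rational(1, 2))) = Mul(Rational(-1, 5), Pow(Add(-2, K), Rational(1, 2))))
Function('f')(b) = Mul(-9, b) (Function('f')(b) = Mul(Mul(-3, 3), b) = Mul(-9, b))
Mul(Function('f')(Function('L')(Add(-5, Mul(-1, A)))), 204) = Mul(Mul(-9, Mul(Rational(-1, 5), Pow(Add(-2, Add(-5, Mul(-1, -1))), Rational(1, 2)))), 204) = Mul(Mul(-9, Mul(Rational(-1, 5), Pow(Add(-2, Add(-5, 1)), Rational(1, 2)))), 204) = Mul(Mul(-9, Mul(Rational(-1, 5), Pow(Add(-2, -4), Rational(1, 2)))), 204) = Mul(Mul(-9, Mul(Rational(-1, 5), Pow(-6, Rational(1, 2)))), 204) = Mul(Mul(-9, Mul(Rational(-1, 5), Mul(I, Pow(6, Rational(1, 2))))), 204) = Mul(Mul(-9, Mul(Rational(-1, 5), I, Pow(6, Rational(1, 2)))), 204) = Mul(Mul(Rational(9, 5), I, Pow(6, Rational(1, 2))), 204) = Mul(Rational(1836, 5), I, Pow(6, Rational(1, 2)))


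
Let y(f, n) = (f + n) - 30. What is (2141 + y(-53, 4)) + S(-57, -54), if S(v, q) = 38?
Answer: 2100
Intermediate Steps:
y(f, n) = -30 + f + n
(2141 + y(-53, 4)) + S(-57, -54) = (2141 + (-30 - 53 + 4)) + 38 = (2141 - 79) + 38 = 2062 + 38 = 2100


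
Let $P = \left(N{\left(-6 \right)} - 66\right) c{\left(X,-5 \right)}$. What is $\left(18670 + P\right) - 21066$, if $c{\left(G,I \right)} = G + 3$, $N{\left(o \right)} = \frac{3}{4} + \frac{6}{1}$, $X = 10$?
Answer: $- \frac{12665}{4} \approx -3166.3$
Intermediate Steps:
$N{\left(o \right)} = \frac{27}{4}$ ($N{\left(o \right)} = 3 \cdot \frac{1}{4} + 6 \cdot 1 = \frac{3}{4} + 6 = \frac{27}{4}$)
$c{\left(G,I \right)} = 3 + G$
$P = - \frac{3081}{4}$ ($P = \left(\frac{27}{4} - 66\right) \left(3 + 10\right) = \left(- \frac{237}{4}\right) 13 = - \frac{3081}{4} \approx -770.25$)
$\left(18670 + P\right) - 21066 = \left(18670 - \frac{3081}{4}\right) - 21066 = \frac{71599}{4} - 21066 = - \frac{12665}{4}$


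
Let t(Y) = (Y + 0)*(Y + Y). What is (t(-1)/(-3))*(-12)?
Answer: 8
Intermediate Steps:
t(Y) = 2*Y² (t(Y) = Y*(2*Y) = 2*Y²)
(t(-1)/(-3))*(-12) = ((2*(-1)²)/(-3))*(-12) = ((2*1)*(-⅓))*(-12) = (2*(-⅓))*(-12) = -⅔*(-12) = 8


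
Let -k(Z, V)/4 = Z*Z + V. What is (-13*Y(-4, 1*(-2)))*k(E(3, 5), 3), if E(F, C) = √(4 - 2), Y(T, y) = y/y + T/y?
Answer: 780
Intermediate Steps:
Y(T, y) = 1 + T/y
E(F, C) = √2
k(Z, V) = -4*V - 4*Z² (k(Z, V) = -4*(Z*Z + V) = -4*(Z² + V) = -4*(V + Z²) = -4*V - 4*Z²)
(-13*Y(-4, 1*(-2)))*k(E(3, 5), 3) = (-13*(-4 + 1*(-2))/(1*(-2)))*(-4*3 - 4*(√2)²) = (-13*(-4 - 2)/(-2))*(-12 - 4*2) = (-(-13)*(-6)/2)*(-12 - 8) = -13*3*(-20) = -39*(-20) = 780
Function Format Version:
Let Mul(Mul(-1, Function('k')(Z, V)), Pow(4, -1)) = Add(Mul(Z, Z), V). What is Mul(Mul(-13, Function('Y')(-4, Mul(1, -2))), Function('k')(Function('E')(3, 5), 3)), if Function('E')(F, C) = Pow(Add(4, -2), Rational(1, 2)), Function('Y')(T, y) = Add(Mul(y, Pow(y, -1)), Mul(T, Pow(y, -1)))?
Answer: 780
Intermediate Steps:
Function('Y')(T, y) = Add(1, Mul(T, Pow(y, -1)))
Function('E')(F, C) = Pow(2, Rational(1, 2))
Function('k')(Z, V) = Add(Mul(-4, V), Mul(-4, Pow(Z, 2))) (Function('k')(Z, V) = Mul(-4, Add(Mul(Z, Z), V)) = Mul(-4, Add(Pow(Z, 2), V)) = Mul(-4, Add(V, Pow(Z, 2))) = Add(Mul(-4, V), Mul(-4, Pow(Z, 2))))
Mul(Mul(-13, Function('Y')(-4, Mul(1, -2))), Function('k')(Function('E')(3, 5), 3)) = Mul(Mul(-13, Mul(Pow(Mul(1, -2), -1), Add(-4, Mul(1, -2)))), Add(Mul(-4, 3), Mul(-4, Pow(Pow(2, Rational(1, 2)), 2)))) = Mul(Mul(-13, Mul(Pow(-2, -1), Add(-4, -2))), Add(-12, Mul(-4, 2))) = Mul(Mul(-13, Mul(Rational(-1, 2), -6)), Add(-12, -8)) = Mul(Mul(-13, 3), -20) = Mul(-39, -20) = 780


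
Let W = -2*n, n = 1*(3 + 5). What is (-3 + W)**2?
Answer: 361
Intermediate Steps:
n = 8 (n = 1*8 = 8)
W = -16 (W = -2*8 = -16)
(-3 + W)**2 = (-3 - 16)**2 = (-19)**2 = 361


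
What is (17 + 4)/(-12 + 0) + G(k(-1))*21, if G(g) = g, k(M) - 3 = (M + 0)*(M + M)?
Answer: 413/4 ≈ 103.25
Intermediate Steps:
k(M) = 3 + 2*M² (k(M) = 3 + (M + 0)*(M + M) = 3 + M*(2*M) = 3 + 2*M²)
(17 + 4)/(-12 + 0) + G(k(-1))*21 = (17 + 4)/(-12 + 0) + (3 + 2*(-1)²)*21 = 21/(-12) + (3 + 2*1)*21 = 21*(-1/12) + (3 + 2)*21 = -7/4 + 5*21 = -7/4 + 105 = 413/4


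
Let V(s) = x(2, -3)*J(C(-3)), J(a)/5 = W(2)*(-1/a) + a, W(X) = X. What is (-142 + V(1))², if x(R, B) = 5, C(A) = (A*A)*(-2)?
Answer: 28121809/81 ≈ 3.4718e+5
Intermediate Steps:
C(A) = -2*A² (C(A) = A²*(-2) = -2*A²)
J(a) = -10/a + 5*a (J(a) = 5*(2*(-1/a) + a) = 5*(-2/a + a) = 5*(a - 2/a) = -10/a + 5*a)
V(s) = -4025/9 (V(s) = 5*(-10/((-2*(-3)²)) + 5*(-2*(-3)²)) = 5*(-10/((-2*9)) + 5*(-2*9)) = 5*(-10/(-18) + 5*(-18)) = 5*(-10*(-1/18) - 90) = 5*(5/9 - 90) = 5*(-805/9) = -4025/9)
(-142 + V(1))² = (-142 - 4025/9)² = (-5303/9)² = 28121809/81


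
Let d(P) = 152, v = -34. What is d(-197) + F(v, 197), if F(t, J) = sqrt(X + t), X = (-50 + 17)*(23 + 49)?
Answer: 152 + I*sqrt(2410) ≈ 152.0 + 49.092*I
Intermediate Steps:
X = -2376 (X = -33*72 = -2376)
F(t, J) = sqrt(-2376 + t)
d(-197) + F(v, 197) = 152 + sqrt(-2376 - 34) = 152 + sqrt(-2410) = 152 + I*sqrt(2410)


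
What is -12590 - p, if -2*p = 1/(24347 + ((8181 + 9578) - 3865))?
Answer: -962908379/76482 ≈ -12590.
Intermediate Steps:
p = -1/76482 (p = -1/(2*(24347 + ((8181 + 9578) - 3865))) = -1/(2*(24347 + (17759 - 3865))) = -1/(2*(24347 + 13894)) = -½/38241 = -½*1/38241 = -1/76482 ≈ -1.3075e-5)
-12590 - p = -12590 - 1*(-1/76482) = -12590 + 1/76482 = -962908379/76482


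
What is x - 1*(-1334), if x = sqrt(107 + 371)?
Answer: 1334 + sqrt(478) ≈ 1355.9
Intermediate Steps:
x = sqrt(478) ≈ 21.863
x - 1*(-1334) = sqrt(478) - 1*(-1334) = sqrt(478) + 1334 = 1334 + sqrt(478)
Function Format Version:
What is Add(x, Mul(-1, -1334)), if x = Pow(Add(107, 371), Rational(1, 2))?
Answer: Add(1334, Pow(478, Rational(1, 2))) ≈ 1355.9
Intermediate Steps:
x = Pow(478, Rational(1, 2)) ≈ 21.863
Add(x, Mul(-1, -1334)) = Add(Pow(478, Rational(1, 2)), Mul(-1, -1334)) = Add(Pow(478, Rational(1, 2)), 1334) = Add(1334, Pow(478, Rational(1, 2)))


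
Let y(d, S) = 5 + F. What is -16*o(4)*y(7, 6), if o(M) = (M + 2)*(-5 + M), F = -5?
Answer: 0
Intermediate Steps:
o(M) = (-5 + M)*(2 + M) (o(M) = (2 + M)*(-5 + M) = (-5 + M)*(2 + M))
y(d, S) = 0 (y(d, S) = 5 - 5 = 0)
-16*o(4)*y(7, 6) = -16*(-10 + 4² - 3*4)*0 = -16*(-10 + 16 - 12)*0 = -(-96)*0 = -16*0 = 0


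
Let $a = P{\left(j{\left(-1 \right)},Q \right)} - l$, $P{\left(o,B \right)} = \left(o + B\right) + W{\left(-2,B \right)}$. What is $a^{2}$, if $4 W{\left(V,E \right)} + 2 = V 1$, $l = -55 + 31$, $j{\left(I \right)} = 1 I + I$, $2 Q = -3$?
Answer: $\frac{1521}{4} \approx 380.25$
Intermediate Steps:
$Q = - \frac{3}{2}$ ($Q = \frac{1}{2} \left(-3\right) = - \frac{3}{2} \approx -1.5$)
$j{\left(I \right)} = 2 I$ ($j{\left(I \right)} = I + I = 2 I$)
$l = -24$
$W{\left(V,E \right)} = - \frac{1}{2} + \frac{V}{4}$ ($W{\left(V,E \right)} = - \frac{1}{2} + \frac{V 1}{4} = - \frac{1}{2} + \frac{V}{4}$)
$P{\left(o,B \right)} = -1 + B + o$ ($P{\left(o,B \right)} = \left(o + B\right) + \left(- \frac{1}{2} + \frac{1}{4} \left(-2\right)\right) = \left(B + o\right) - 1 = -1 + B + o$)
$a = \frac{39}{2}$ ($a = \left(-1 - \frac{3}{2} + 2 \left(-1\right)\right) - -24 = \left(-1 - \frac{3}{2} - 2\right) + 24 = - \frac{9}{2} + 24 = \frac{39}{2} \approx 19.5$)
$a^{2} = \left(\frac{39}{2}\right)^{2} = \frac{1521}{4}$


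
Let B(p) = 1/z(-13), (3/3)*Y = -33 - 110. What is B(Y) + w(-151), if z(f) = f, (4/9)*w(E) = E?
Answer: -17671/52 ≈ -339.83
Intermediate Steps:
w(E) = 9*E/4
Y = -143 (Y = -33 - 110 = -143)
B(p) = -1/13 (B(p) = 1/(-13) = -1/13)
B(Y) + w(-151) = -1/13 + (9/4)*(-151) = -1/13 - 1359/4 = -17671/52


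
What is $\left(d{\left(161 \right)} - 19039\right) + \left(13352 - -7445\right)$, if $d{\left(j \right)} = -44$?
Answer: $1714$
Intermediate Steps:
$\left(d{\left(161 \right)} - 19039\right) + \left(13352 - -7445\right) = \left(-44 - 19039\right) + \left(13352 - -7445\right) = -19083 + \left(13352 + 7445\right) = -19083 + 20797 = 1714$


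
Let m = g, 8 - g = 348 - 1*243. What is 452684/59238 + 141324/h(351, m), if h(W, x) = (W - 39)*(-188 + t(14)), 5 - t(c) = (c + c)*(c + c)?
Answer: 5341867601/744680898 ≈ 7.1734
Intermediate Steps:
g = -97 (g = 8 - (348 - 1*243) = 8 - (348 - 243) = 8 - 1*105 = 8 - 105 = -97)
m = -97
t(c) = 5 - 4*c² (t(c) = 5 - (c + c)*(c + c) = 5 - 2*c*2*c = 5 - 4*c²)
h(W, x) = 37713 - 967*W (h(W, x) = (W - 39)*(-188 + (5 - 4*14²)) = (-39 + W)*(-188 + (5 - 4*196)) = (-39 + W)*(-188 + (5 - 784)) = (-39 + W)*(-188 - 779) = (-39 + W)*(-967) = 37713 - 967*W)
452684/59238 + 141324/h(351, m) = 452684/59238 + 141324/(37713 - 967*351) = 452684*(1/59238) + 141324/(37713 - 339417) = 226342/29619 + 141324/(-301704) = 226342/29619 + 141324*(-1/301704) = 226342/29619 - 11777/25142 = 5341867601/744680898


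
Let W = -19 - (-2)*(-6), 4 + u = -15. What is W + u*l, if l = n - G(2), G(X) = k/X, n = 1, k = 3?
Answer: -43/2 ≈ -21.500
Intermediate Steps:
u = -19 (u = -4 - 15 = -19)
G(X) = 3/X
l = -½ (l = 1 - 3/2 = -½ ≈ -0.50000)
W = -31 (W = -19 - 1*12 = -19 - 12 = -31)
W + u*l = -31 - 19*(-½) = -31 + 19/2 = -43/2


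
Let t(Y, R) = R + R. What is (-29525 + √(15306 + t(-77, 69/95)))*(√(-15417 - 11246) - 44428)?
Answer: (44428 - I*√26663)*(2804875 - 8*√2158590)/95 ≈ 1.3062e+9 - 4.8009e+6*I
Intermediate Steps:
t(Y, R) = 2*R
(-29525 + √(15306 + t(-77, 69/95)))*(√(-15417 - 11246) - 44428) = (-29525 + √(15306 + 2*(69/95)))*(√(-15417 - 11246) - 44428) = (-29525 + √(15306 + 2*(69*(1/95))))*(√(-26663) - 44428) = (-29525 + √(15306 + 2*(69/95)))*(I*√26663 - 44428) = (-29525 + √(15306 + 138/95))*(-44428 + I*√26663) = (-29525 + √(1454208/95))*(-44428 + I*√26663) = (-29525 + 8*√2158590/95)*(-44428 + I*√26663) = (-44428 + I*√26663)*(-29525 + 8*√2158590/95)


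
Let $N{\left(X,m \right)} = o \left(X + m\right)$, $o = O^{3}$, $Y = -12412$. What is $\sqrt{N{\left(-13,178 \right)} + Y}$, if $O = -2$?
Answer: $2 i \sqrt{3433} \approx 117.18 i$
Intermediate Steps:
$o = -8$ ($o = \left(-2\right)^{3} = -8$)
$N{\left(X,m \right)} = - 8 X - 8 m$ ($N{\left(X,m \right)} = - 8 \left(X + m\right) = - 8 X - 8 m$)
$\sqrt{N{\left(-13,178 \right)} + Y} = \sqrt{\left(\left(-8\right) \left(-13\right) - 1424\right) - 12412} = \sqrt{\left(104 - 1424\right) - 12412} = \sqrt{-1320 - 12412} = \sqrt{-13732} = 2 i \sqrt{3433}$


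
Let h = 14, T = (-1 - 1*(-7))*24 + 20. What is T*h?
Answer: 2296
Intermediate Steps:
T = 164 (T = (-1 + 7)*24 + 20 = 6*24 + 20 = 144 + 20 = 164)
T*h = 164*14 = 2296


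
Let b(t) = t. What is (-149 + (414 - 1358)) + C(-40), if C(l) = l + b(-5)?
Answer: -1138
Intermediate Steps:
C(l) = -5 + l (C(l) = l - 5 = -5 + l)
(-149 + (414 - 1358)) + C(-40) = (-149 + (414 - 1358)) + (-5 - 40) = (-149 - 944) - 45 = -1093 - 45 = -1138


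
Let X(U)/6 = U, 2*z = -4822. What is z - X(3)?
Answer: -2429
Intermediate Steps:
z = -2411 (z = (½)*(-4822) = -2411)
X(U) = 6*U
z - X(3) = -2411 - 6*3 = -2411 - 1*18 = -2411 - 18 = -2429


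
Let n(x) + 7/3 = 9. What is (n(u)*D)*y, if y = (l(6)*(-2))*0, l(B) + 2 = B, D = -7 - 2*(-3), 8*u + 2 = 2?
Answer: 0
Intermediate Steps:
u = 0 (u = -1/4 + (1/8)*2 = -1/4 + 1/4 = 0)
D = -1 (D = -7 + 6 = -1)
n(x) = 20/3 (n(x) = -7/3 + 9 = 20/3)
l(B) = -2 + B
y = 0 (y = ((-2 + 6)*(-2))*0 = (4*(-2))*0 = -8*0 = 0)
(n(u)*D)*y = ((20/3)*(-1))*0 = -20/3*0 = 0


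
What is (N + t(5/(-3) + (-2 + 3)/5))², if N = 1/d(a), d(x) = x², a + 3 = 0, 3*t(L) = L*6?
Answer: 16129/2025 ≈ 7.9649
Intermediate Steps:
t(L) = 2*L (t(L) = (L*6)/3 = (6*L)/3 = 2*L)
a = -3 (a = -3 + 0 = -3)
N = ⅑ (N = 1/((-3)²) = 1/9 = ⅑ ≈ 0.11111)
(N + t(5/(-3) + (-2 + 3)/5))² = (⅑ + 2*(5/(-3) + (-2 + 3)/5))² = (⅑ + 2*(5*(-⅓) + 1*(⅕)))² = (⅑ + 2*(-5/3 + ⅕))² = (⅑ + 2*(-22/15))² = (⅑ - 44/15)² = (-127/45)² = 16129/2025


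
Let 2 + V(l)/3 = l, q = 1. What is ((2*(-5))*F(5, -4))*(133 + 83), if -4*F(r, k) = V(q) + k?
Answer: -3780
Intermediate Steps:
V(l) = -6 + 3*l
F(r, k) = 3/4 - k/4 (F(r, k) = -((-6 + 3*1) + k)/4 = -((-6 + 3) + k)/4 = -(-3 + k)/4 = 3/4 - k/4)
((2*(-5))*F(5, -4))*(133 + 83) = ((2*(-5))*(3/4 - 1/4*(-4)))*(133 + 83) = -10*(3/4 + 1)*216 = -10*7/4*216 = -35/2*216 = -3780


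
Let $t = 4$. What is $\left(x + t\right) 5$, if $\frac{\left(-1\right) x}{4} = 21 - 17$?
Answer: $-60$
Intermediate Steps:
$x = -16$ ($x = - 4 \left(21 - 17\right) = \left(-4\right) 4 = -16$)
$\left(x + t\right) 5 = \left(-16 + 4\right) 5 = \left(-12\right) 5 = -60$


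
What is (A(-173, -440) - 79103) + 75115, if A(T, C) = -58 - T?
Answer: -3873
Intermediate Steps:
(A(-173, -440) - 79103) + 75115 = ((-58 - 1*(-173)) - 79103) + 75115 = ((-58 + 173) - 79103) + 75115 = (115 - 79103) + 75115 = -78988 + 75115 = -3873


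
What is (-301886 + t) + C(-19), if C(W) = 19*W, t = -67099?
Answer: -369346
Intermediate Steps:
(-301886 + t) + C(-19) = (-301886 - 67099) + 19*(-19) = -368985 - 361 = -369346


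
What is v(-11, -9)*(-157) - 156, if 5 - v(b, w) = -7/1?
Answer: -2040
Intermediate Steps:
v(b, w) = 12 (v(b, w) = 5 - (-7)/1 = 5 - (-7) = 5 - 1*(-7) = 5 + 7 = 12)
v(-11, -9)*(-157) - 156 = 12*(-157) - 156 = -1884 - 156 = -2040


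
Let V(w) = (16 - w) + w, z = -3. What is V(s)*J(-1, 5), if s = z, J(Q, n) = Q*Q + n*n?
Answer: 416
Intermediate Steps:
J(Q, n) = Q² + n²
s = -3
V(w) = 16
V(s)*J(-1, 5) = 16*((-1)² + 5²) = 16*(1 + 25) = 16*26 = 416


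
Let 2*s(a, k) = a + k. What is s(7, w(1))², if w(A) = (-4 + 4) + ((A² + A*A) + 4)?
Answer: 169/4 ≈ 42.250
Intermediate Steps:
w(A) = 4 + 2*A² (w(A) = 0 + ((A² + A²) + 4) = 0 + (2*A² + 4) = 0 + (4 + 2*A²) = 4 + 2*A²)
s(a, k) = a/2 + k/2 (s(a, k) = (a + k)/2 = a/2 + k/2)
s(7, w(1))² = ((½)*7 + (4 + 2*1²)/2)² = (7/2 + (4 + 2*1)/2)² = (7/2 + (4 + 2)/2)² = (7/2 + (½)*6)² = (7/2 + 3)² = (13/2)² = 169/4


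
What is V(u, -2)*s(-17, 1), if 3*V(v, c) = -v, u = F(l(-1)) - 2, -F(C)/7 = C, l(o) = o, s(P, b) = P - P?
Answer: 0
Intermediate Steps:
s(P, b) = 0
F(C) = -7*C
u = 5 (u = -7*(-1) - 2 = 7 - 2 = 5)
V(v, c) = -v/3 (V(v, c) = (-v)/3 = -v/3)
V(u, -2)*s(-17, 1) = -⅓*5*0 = -5/3*0 = 0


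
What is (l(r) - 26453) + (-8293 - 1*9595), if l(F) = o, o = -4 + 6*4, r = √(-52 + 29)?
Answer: -44321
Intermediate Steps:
r = I*√23 (r = √(-23) = I*√23 ≈ 4.7958*I)
o = 20 (o = -4 + 24 = 20)
l(F) = 20
(l(r) - 26453) + (-8293 - 1*9595) = (20 - 26453) + (-8293 - 1*9595) = -26433 + (-8293 - 9595) = -26433 - 17888 = -44321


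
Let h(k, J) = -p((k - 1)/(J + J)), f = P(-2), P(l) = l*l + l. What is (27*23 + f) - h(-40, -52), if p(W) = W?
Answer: 64833/104 ≈ 623.39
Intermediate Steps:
P(l) = l + l**2 (P(l) = l**2 + l = l + l**2)
f = 2 (f = -2*(1 - 2) = -2*(-1) = 2)
h(k, J) = -(-1 + k)/(2*J) (h(k, J) = -(k - 1)/(J + J) = -(-1 + k)/(2*J))
(27*23 + f) - h(-40, -52) = (27*23 + 2) - (1 - 1*(-40))/(2*(-52)) = (621 + 2) - (-1)*(1 + 40)/(2*52) = 623 - (-1)*41/(2*52) = 623 - 1*(-41/104) = 623 + 41/104 = 64833/104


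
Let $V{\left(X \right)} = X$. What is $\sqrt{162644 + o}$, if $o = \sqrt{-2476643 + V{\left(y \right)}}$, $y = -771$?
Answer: $\sqrt{162644 + i \sqrt{2477414}} \approx 403.3 + 1.951 i$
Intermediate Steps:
$o = i \sqrt{2477414}$ ($o = \sqrt{-2476643 - 771} = \sqrt{-2477414} = i \sqrt{2477414} \approx 1574.0 i$)
$\sqrt{162644 + o} = \sqrt{162644 + i \sqrt{2477414}}$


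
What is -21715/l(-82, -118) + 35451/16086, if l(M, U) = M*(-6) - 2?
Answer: -790325/18767 ≈ -42.112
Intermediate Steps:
l(M, U) = -2 - 6*M (l(M, U) = -6*M - 2 = -2 - 6*M)
-21715/l(-82, -118) + 35451/16086 = -21715/(-2 - 6*(-82)) + 35451/16086 = -21715/(-2 + 492) + 35451*(1/16086) = -21715/490 + 11817/5362 = -21715*1/490 + 11817/5362 = -4343/98 + 11817/5362 = -790325/18767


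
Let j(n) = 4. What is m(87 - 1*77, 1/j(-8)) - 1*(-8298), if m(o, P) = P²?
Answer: 132769/16 ≈ 8298.1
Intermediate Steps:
m(87 - 1*77, 1/j(-8)) - 1*(-8298) = (1/4)² - 1*(-8298) = (¼)² + 8298 = 1/16 + 8298 = 132769/16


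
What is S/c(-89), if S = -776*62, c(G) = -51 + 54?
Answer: -48112/3 ≈ -16037.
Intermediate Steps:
c(G) = 3
S = -48112
S/c(-89) = -48112/3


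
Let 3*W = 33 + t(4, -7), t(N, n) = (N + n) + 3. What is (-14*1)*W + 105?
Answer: -49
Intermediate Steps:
t(N, n) = 3 + N + n
W = 11 (W = (33 + (3 + 4 - 7))/3 = (33 + 0)/3 = (⅓)*33 = 11)
(-14*1)*W + 105 = -14*1*11 + 105 = -14*11 + 105 = -154 + 105 = -49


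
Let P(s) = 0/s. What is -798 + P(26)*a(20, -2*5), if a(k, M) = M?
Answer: -798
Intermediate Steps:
P(s) = 0
-798 + P(26)*a(20, -2*5) = -798 + 0*(-2*5) = -798 + 0*(-10) = -798 + 0 = -798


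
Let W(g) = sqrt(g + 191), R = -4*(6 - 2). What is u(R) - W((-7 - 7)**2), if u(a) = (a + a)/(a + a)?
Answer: 1 - 3*sqrt(43) ≈ -18.672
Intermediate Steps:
R = -16 (R = -4*4 = -16)
W(g) = sqrt(191 + g)
u(a) = 1 (u(a) = (2*a)/((2*a)) = (2*a)*(1/(2*a)) = 1)
u(R) - W((-7 - 7)**2) = 1 - sqrt(191 + (-7 - 7)**2) = 1 - sqrt(191 + (-14)**2) = 1 - sqrt(191 + 196) = 1 - sqrt(387) = 1 - 3*sqrt(43)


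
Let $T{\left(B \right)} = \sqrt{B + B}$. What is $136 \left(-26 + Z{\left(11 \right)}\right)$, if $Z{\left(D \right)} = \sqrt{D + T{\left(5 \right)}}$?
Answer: $-3536 + 136 \sqrt{11 + \sqrt{10}} \approx -3024.2$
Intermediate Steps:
$T{\left(B \right)} = \sqrt{2} \sqrt{B}$ ($T{\left(B \right)} = \sqrt{2 B} = \sqrt{2} \sqrt{B}$)
$Z{\left(D \right)} = \sqrt{D + \sqrt{10}}$ ($Z{\left(D \right)} = \sqrt{D + \sqrt{2} \sqrt{5}} = \sqrt{D + \sqrt{10}}$)
$136 \left(-26 + Z{\left(11 \right)}\right) = 136 \left(-26 + \sqrt{11 + \sqrt{10}}\right) = -3536 + 136 \sqrt{11 + \sqrt{10}}$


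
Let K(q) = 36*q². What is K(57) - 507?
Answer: 116457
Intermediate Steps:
K(57) - 507 = 36*57² - 507 = 36*3249 - 507 = 116964 - 507 = 116457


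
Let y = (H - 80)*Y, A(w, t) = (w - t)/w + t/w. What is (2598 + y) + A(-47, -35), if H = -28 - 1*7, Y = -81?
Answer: 11914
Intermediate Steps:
A(w, t) = t/w + (w - t)/w (A(w, t) = (w - t)/w + t/w = t/w + (w - t)/w)
H = -35 (H = -28 - 7 = -35)
y = 9315 (y = (-35 - 80)*(-81) = -115*(-81) = 9315)
(2598 + y) + A(-47, -35) = (2598 + 9315) + 1 = 11913 + 1 = 11914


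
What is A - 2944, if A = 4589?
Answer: 1645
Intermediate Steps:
A - 2944 = 4589 - 2944 = 1645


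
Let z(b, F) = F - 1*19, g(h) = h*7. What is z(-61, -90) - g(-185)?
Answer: 1186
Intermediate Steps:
g(h) = 7*h
z(b, F) = -19 + F (z(b, F) = F - 19 = -19 + F)
z(-61, -90) - g(-185) = (-19 - 90) - 7*(-185) = -109 - 1*(-1295) = -109 + 1295 = 1186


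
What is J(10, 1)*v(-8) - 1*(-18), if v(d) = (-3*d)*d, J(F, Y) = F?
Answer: -1902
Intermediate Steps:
v(d) = -3*d**2
J(10, 1)*v(-8) - 1*(-18) = 10*(-3*(-8)**2) - 1*(-18) = 10*(-3*64) + 18 = 10*(-192) + 18 = -1920 + 18 = -1902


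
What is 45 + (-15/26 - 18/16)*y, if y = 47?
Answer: -3639/104 ≈ -34.990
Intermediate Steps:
45 + (-15/26 - 18/16)*y = 45 + (-15/26 - 18/16)*47 = 45 + (-15*1/26 - 18*1/16)*47 = 45 + (-15/26 - 9/8)*47 = 45 - 177/104*47 = 45 - 8319/104 = -3639/104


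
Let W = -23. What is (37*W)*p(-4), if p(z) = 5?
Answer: -4255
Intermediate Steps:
(37*W)*p(-4) = (37*(-23))*5 = -851*5 = -4255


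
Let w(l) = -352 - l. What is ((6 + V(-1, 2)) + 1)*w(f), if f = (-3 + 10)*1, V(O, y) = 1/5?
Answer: -12924/5 ≈ -2584.8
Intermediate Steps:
V(O, y) = ⅕
f = 7 (f = 7*1 = 7)
((6 + V(-1, 2)) + 1)*w(f) = ((6 + ⅕) + 1)*(-352 - 1*7) = (31/5 + 1)*(-352 - 7) = (36/5)*(-359) = -12924/5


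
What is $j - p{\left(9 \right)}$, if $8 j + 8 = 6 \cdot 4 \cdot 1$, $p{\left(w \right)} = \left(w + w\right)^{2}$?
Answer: $-322$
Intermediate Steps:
$p{\left(w \right)} = 4 w^{2}$ ($p{\left(w \right)} = \left(2 w\right)^{2} = 4 w^{2}$)
$j = 2$ ($j = -1 + \frac{6 \cdot 4 \cdot 1}{8} = -1 + \frac{24 \cdot 1}{8} = -1 + \frac{1}{8} \cdot 24 = -1 + 3 = 2$)
$j - p{\left(9 \right)} = 2 - 4 \cdot 9^{2} = 2 - 4 \cdot 81 = 2 - 324 = -322$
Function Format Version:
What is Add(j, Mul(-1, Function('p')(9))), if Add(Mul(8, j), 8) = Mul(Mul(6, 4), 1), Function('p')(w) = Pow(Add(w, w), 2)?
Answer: -322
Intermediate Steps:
Function('p')(w) = Mul(4, Pow(w, 2)) (Function('p')(w) = Pow(Mul(2, w), 2) = Mul(4, Pow(w, 2)))
j = 2 (j = Add(-1, Mul(Rational(1, 8), Mul(Mul(6, 4), 1))) = Add(-1, Mul(Rational(1, 8), Mul(24, 1))) = Add(-1, Mul(Rational(1, 8), 24)) = Add(-1, 3) = 2)
Add(j, Mul(-1, Function('p')(9))) = Add(2, Mul(-1, Mul(4, Pow(9, 2)))) = Add(2, Mul(-1, Mul(4, 81))) = Add(2, Mul(-1, 324)) = Add(2, -324) = -322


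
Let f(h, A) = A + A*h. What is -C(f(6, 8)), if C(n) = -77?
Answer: 77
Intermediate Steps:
-C(f(6, 8)) = -1*(-77) = 77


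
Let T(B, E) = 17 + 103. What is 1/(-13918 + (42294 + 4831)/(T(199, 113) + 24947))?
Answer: -25067/348835381 ≈ -7.1859e-5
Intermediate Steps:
T(B, E) = 120
1/(-13918 + (42294 + 4831)/(T(199, 113) + 24947)) = 1/(-13918 + (42294 + 4831)/(120 + 24947)) = 1/(-13918 + 47125/25067) = 1/(-348835381/25067) = -25067/348835381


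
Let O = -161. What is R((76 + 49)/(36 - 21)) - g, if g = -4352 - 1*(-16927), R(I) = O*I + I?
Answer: -41725/3 ≈ -13908.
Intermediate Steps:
R(I) = -160*I (R(I) = -161*I + I = -160*I)
g = 12575 (g = -4352 + 16927 = 12575)
R((76 + 49)/(36 - 21)) - g = -160*(76 + 49)/(36 - 21) - 1*12575 = -20000/15 - 12575 = -160*25/3 - 12575 = -4000/3 - 12575 = -41725/3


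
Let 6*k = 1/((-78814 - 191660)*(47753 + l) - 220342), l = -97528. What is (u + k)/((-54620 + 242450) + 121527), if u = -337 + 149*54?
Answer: 622700164612033/24988539995315136 ≈ 0.024919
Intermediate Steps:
k = 1/80775738048 (k = 1/(6*((-78814 - 191660)*(47753 - 97528) - 220342)) = 1/(6*(-270474*(-49775) - 220342)) = 1/(6*(13462843350 - 220342)) = (⅙)/13462623008 = (⅙)*(1/13462623008) = 1/80775738048 ≈ 1.2380e-11)
u = 7709 (u = -337 + 8046 = 7709)
(u + k)/((-54620 + 242450) + 121527) = (7709 + 1/80775738048)/((-54620 + 242450) + 121527) = 622700164612033/(80775738048*(187830 + 121527)) = (622700164612033/80775738048)/309357 = (622700164612033/80775738048)*(1/309357) = 622700164612033/24988539995315136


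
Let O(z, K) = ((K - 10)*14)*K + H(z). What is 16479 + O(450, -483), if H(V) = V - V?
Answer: 3350145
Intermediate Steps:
H(V) = 0
O(z, K) = K*(-140 + 14*K) (O(z, K) = ((K - 10)*14)*K + 0 = ((-10 + K)*14)*K + 0 = (-140 + 14*K)*K + 0 = K*(-140 + 14*K) + 0 = K*(-140 + 14*K))
16479 + O(450, -483) = 16479 + 14*(-483)*(-10 - 483) = 16479 + 14*(-483)*(-493) = 16479 + 3333666 = 3350145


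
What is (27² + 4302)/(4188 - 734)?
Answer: 5031/3454 ≈ 1.4566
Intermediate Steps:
(27² + 4302)/(4188 - 734) = (729 + 4302)/3454 = 5031*(1/3454) = 5031/3454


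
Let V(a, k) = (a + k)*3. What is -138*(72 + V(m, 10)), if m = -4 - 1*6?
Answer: -9936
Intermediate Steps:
m = -10 (m = -4 - 6 = -10)
V(a, k) = 3*a + 3*k
-138*(72 + V(m, 10)) = -138*(72 + (3*(-10) + 3*10)) = -138*(72 + (-30 + 30)) = -138*(72 + 0) = -138*72 = -9936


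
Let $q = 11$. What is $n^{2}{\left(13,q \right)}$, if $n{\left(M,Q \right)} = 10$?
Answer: $100$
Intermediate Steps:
$n^{2}{\left(13,q \right)} = 10^{2} = 100$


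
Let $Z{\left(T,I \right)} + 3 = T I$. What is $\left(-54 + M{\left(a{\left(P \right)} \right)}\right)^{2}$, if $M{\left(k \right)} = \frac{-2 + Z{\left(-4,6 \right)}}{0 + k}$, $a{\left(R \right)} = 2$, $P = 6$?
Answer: $\frac{18769}{4} \approx 4692.3$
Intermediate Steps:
$Z{\left(T,I \right)} = -3 + I T$ ($Z{\left(T,I \right)} = -3 + T I = -3 + I T$)
$M{\left(k \right)} = - \frac{29}{k}$ ($M{\left(k \right)} = \frac{-2 + \left(-3 + 6 \left(-4\right)\right)}{0 + k} = \frac{-2 - 27}{k} = - \frac{29}{k}$)
$\left(-54 + M{\left(a{\left(P \right)} \right)}\right)^{2} = \left(-54 - \frac{29}{2}\right)^{2} = \left(- \frac{137}{2}\right)^{2} = \frac{18769}{4}$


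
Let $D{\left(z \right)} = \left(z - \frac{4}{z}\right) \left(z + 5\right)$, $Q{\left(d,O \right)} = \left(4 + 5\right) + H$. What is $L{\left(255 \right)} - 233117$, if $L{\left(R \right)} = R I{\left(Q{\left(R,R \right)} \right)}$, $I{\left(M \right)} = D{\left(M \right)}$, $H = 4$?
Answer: $- \frac{2273171}{13} \approx -1.7486 \cdot 10^{5}$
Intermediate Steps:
$Q{\left(d,O \right)} = 13$ ($Q{\left(d,O \right)} = \left(4 + 5\right) + 4 = 9 + 4 = 13$)
$D{\left(z \right)} = \left(5 + z\right) \left(z - \frac{4}{z}\right)$ ($D{\left(z \right)} = \left(z - \frac{4}{z}\right) \left(5 + z\right) = \left(5 + z\right) \left(z - \frac{4}{z}\right)$)
$I{\left(M \right)} = -4 + M^{2} - \frac{20}{M} + 5 M$
$L{\left(R \right)} = \frac{2970 R}{13}$ ($L{\left(R \right)} = R \left(-4 + 13^{2} - \frac{20}{13} + 5 \cdot 13\right) = R \left(-4 + 169 - \frac{20}{13} + 65\right) = R \frac{2970}{13} = \frac{2970 R}{13}$)
$L{\left(255 \right)} - 233117 = \frac{2970}{13} \cdot 255 - 233117 = \frac{757350}{13} - 233117 = - \frac{2273171}{13}$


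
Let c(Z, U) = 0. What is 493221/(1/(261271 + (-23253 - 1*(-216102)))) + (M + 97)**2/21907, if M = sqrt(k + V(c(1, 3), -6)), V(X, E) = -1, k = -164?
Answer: 4906763170040884/21907 + 194*I*sqrt(165)/21907 ≈ 2.2398e+11 + 0.11375*I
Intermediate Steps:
M = I*sqrt(165) (M = sqrt(-164 - 1) = sqrt(-165) = I*sqrt(165) ≈ 12.845*I)
493221/(1/(261271 + (-23253 - 1*(-216102)))) + (M + 97)**2/21907 = 493221/(1/(261271 + (-23253 - 1*(-216102)))) + (I*sqrt(165) + 97)**2/21907 = 493221/(1/(261271 + (-23253 + 216102))) + (97 + I*sqrt(165))**2*(1/21907) = 493221/(1/(261271 + 192849)) + (97 + I*sqrt(165))**2/21907 = 493221/(1/454120) + (97 + I*sqrt(165))**2/21907 = 493221*454120 + (97 + I*sqrt(165))**2/21907 = 223981520520 + (97 + I*sqrt(165))**2/21907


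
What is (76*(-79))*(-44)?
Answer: 264176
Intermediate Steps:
(76*(-79))*(-44) = -6004*(-44) = 264176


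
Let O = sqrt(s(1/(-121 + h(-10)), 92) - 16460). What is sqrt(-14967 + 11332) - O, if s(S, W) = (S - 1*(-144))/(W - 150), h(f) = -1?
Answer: I*(sqrt(3635) - sqrt(206068204263)/3538) ≈ -68.015*I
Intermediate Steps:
s(S, W) = (144 + S)/(-150 + W) (s(S, W) = (S + 144)/(-150 + W) = (144 + S)/(-150 + W))
O = I*sqrt(206068204263)/3538 (O = sqrt((144 + 1/(-121 - 1))/(-150 + 92) - 16460) = sqrt((144 + 1/(-122))/(-58) - 16460) = sqrt(-(144 - 1/122)/58 - 16460) = sqrt(-1/58*17567/122 - 16460) = sqrt(-17567/7076 - 16460) = sqrt(-116488527/7076) = I*sqrt(206068204263)/3538 ≈ 128.31*I)
sqrt(-14967 + 11332) - O = sqrt(-14967 + 11332) - I*sqrt(206068204263)/3538 = sqrt(-3635) - I*sqrt(206068204263)/3538 = I*sqrt(3635) - I*sqrt(206068204263)/3538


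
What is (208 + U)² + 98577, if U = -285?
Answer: 104506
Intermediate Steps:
(208 + U)² + 98577 = (208 - 285)² + 98577 = (-77)² + 98577 = 5929 + 98577 = 104506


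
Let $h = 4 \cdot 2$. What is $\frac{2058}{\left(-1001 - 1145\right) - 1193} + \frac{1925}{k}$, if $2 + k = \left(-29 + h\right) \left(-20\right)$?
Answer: $\frac{24101}{6042} \approx 3.9889$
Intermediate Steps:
$h = 8$
$k = 418$ ($k = -2 + \left(-29 + 8\right) \left(-20\right) = -2 - -420 = -2 + 420 = 418$)
$\frac{2058}{\left(-1001 - 1145\right) - 1193} + \frac{1925}{k} = \frac{2058}{\left(-1001 - 1145\right) - 1193} + \frac{1925}{418} = \frac{2058}{-2146 - 1193} + 1925 \cdot \frac{1}{418} = \frac{2058}{-3339} + \frac{175}{38} = 2058 \left(- \frac{1}{3339}\right) + \frac{175}{38} = - \frac{98}{159} + \frac{175}{38} = \frac{24101}{6042}$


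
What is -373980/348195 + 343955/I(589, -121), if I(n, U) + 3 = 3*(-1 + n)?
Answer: 7940322163/40878093 ≈ 194.24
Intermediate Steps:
I(n, U) = -6 + 3*n (I(n, U) = -3 + 3*(-1 + n) = -3 + (-3 + 3*n) = -6 + 3*n)
-373980/348195 + 343955/I(589, -121) = -373980/348195 + 343955/(-6 + 3*589) = -373980*1/348195 + 343955/(-6 + 1767) = -24932/23213 + 343955/1761 = 7940322163/40878093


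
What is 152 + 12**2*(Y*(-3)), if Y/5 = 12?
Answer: -25768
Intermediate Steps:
Y = 60 (Y = 5*12 = 60)
152 + 12**2*(Y*(-3)) = 152 + 12**2*(60*(-3)) = 152 + 144*(-180) = 152 - 25920 = -25768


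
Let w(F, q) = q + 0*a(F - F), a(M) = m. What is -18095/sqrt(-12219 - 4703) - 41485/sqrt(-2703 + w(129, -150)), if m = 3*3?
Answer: 5*I*(3441669*sqrt(16922) + 140401834*sqrt(317))/16092822 ≈ 915.78*I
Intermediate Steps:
m = 9
a(M) = 9
w(F, q) = q (w(F, q) = q + 0*9 = q + 0 = q)
-18095/sqrt(-12219 - 4703) - 41485/sqrt(-2703 + w(129, -150)) = -18095/sqrt(-12219 - 4703) - 41485/sqrt(-2703 - 150) = -18095*(-I*sqrt(16922)/16922) - 41485*(-I*sqrt(317)/951) = -(-18095)*I*sqrt(16922)/16922 - (-41485)*I*sqrt(317)/951 = 18095*I*sqrt(16922)/16922 + 41485*I*sqrt(317)/951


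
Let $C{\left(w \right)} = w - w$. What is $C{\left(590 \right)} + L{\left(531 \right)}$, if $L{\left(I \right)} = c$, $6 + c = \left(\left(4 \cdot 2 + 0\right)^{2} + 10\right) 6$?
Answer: $438$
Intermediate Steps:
$C{\left(w \right)} = 0$
$c = 438$ ($c = -6 + \left(\left(4 \cdot 2 + 0\right)^{2} + 10\right) 6 = -6 + \left(\left(8 + 0\right)^{2} + 10\right) 6 = -6 + \left(8^{2} + 10\right) 6 = -6 + \left(64 + 10\right) 6 = -6 + 74 \cdot 6 = -6 + 444 = 438$)
$L{\left(I \right)} = 438$
$C{\left(590 \right)} + L{\left(531 \right)} = 0 + 438 = 438$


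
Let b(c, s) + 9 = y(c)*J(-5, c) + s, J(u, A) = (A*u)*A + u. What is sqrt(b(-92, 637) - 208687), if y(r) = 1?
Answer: 4*I*sqrt(15649) ≈ 500.38*I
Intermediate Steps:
J(u, A) = u + u*A**2 (J(u, A) = u*A**2 + u = u + u*A**2)
b(c, s) = -14 + s - 5*c**2 (b(c, s) = -9 + (1*(-5*(1 + c**2)) + s) = -9 + (1*(-5 - 5*c**2) + s) = -9 + ((-5 - 5*c**2) + s) = -9 + (-5 + s - 5*c**2) = -14 + s - 5*c**2)
sqrt(b(-92, 637) - 208687) = sqrt((-14 + 637 - 5*(-92)**2) - 208687) = sqrt((-14 + 637 - 5*8464) - 208687) = sqrt((-14 + 637 - 42320) - 208687) = sqrt(-41697 - 208687) = sqrt(-250384) = 4*I*sqrt(15649)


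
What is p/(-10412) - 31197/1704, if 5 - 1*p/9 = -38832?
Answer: -76702283/1478504 ≈ -51.878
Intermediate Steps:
p = 349533 (p = 45 - 9*(-38832) = 45 + 349488 = 349533)
p/(-10412) - 31197/1704 = 349533/(-10412) - 31197/1704 = 349533*(-1/10412) - 31197*1/1704 = -349533/10412 - 10399/568 = -76702283/1478504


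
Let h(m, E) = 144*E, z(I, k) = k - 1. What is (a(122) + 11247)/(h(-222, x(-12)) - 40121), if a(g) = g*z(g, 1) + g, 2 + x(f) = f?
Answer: -11369/42137 ≈ -0.26981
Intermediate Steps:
x(f) = -2 + f
z(I, k) = -1 + k
a(g) = g (a(g) = g*(-1 + 1) + g = g*0 + g = 0 + g = g)
(a(122) + 11247)/(h(-222, x(-12)) - 40121) = (122 + 11247)/(144*(-2 - 12) - 40121) = 11369/(144*(-14) - 40121) = 11369/(-2016 - 40121) = 11369/(-42137) = 11369*(-1/42137) = -11369/42137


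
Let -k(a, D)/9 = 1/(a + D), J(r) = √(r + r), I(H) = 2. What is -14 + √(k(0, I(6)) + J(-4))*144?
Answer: -14 + 72*√(-18 + 8*I*√2) ≈ 77.928 + 319.0*I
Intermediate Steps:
J(r) = √2*√r (J(r) = √(2*r) = √2*√r)
k(a, D) = -9/(D + a) (k(a, D) = -9/(a + D) = -9/(D + a))
-14 + √(k(0, I(6)) + J(-4))*144 = -14 + √(-9/(2 + 0) + √2*√(-4))*144 = -14 + √(-9/2 + √2*(2*I))*144 = -14 + √(-9*½ + 2*I*√2)*144 = -14 + √(-9/2 + 2*I*√2)*144 = -14 + 144*√(-9/2 + 2*I*√2)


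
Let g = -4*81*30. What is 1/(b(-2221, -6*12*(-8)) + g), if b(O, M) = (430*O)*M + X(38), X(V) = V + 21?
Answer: -1/550106941 ≈ -1.8178e-9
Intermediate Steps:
g = -9720 (g = -324*30 = -9720)
X(V) = 21 + V
b(O, M) = 59 + 430*M*O (b(O, M) = (430*O)*M + (21 + 38) = 430*M*O + 59 = 59 + 430*M*O)
1/(b(-2221, -6*12*(-8)) + g) = 1/((59 + 430*(-6*12*(-8))*(-2221)) - 9720) = 1/((59 + 430*(-72*(-8))*(-2221)) - 9720) = 1/((59 + 430*576*(-2221)) - 9720) = 1/((59 - 550097280) - 9720) = 1/(-550097221 - 9720) = 1/(-550106941) = -1/550106941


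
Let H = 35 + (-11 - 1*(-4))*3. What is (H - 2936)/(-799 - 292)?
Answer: 2922/1091 ≈ 2.6783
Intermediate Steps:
H = 14 (H = 35 + (-11 + 4)*3 = 35 - 7*3 = 35 - 21 = 14)
(H - 2936)/(-799 - 292) = (14 - 2936)/(-799 - 292) = -2922/(-1091) = -2922*(-1/1091) = 2922/1091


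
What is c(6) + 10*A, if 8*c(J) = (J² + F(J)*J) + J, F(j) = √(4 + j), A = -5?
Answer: -179/4 + 3*√10/4 ≈ -42.378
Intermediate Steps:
c(J) = J/8 + J²/8 + J*√(4 + J)/8 (c(J) = ((J² + √(4 + J)*J) + J)/8 = ((J² + J*√(4 + J)) + J)/8 = (J + J² + J*√(4 + J))/8 = J/8 + J²/8 + J*√(4 + J)/8)
c(6) + 10*A = (⅛)*6*(1 + 6 + √(4 + 6)) + 10*(-5) = (⅛)*6*(1 + 6 + √10) - 50 = (⅛)*6*(7 + √10) - 50 = (21/4 + 3*√10/4) - 50 = -179/4 + 3*√10/4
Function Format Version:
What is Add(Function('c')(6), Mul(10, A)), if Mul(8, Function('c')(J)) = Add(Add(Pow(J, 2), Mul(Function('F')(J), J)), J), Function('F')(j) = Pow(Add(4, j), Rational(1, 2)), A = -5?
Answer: Add(Rational(-179, 4), Mul(Rational(3, 4), Pow(10, Rational(1, 2)))) ≈ -42.378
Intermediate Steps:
Function('c')(J) = Add(Mul(Rational(1, 8), J), Mul(Rational(1, 8), Pow(J, 2)), Mul(Rational(1, 8), J, Pow(Add(4, J), Rational(1, 2)))) (Function('c')(J) = Mul(Rational(1, 8), Add(Add(Pow(J, 2), Mul(Pow(Add(4, J), Rational(1, 2)), J)), J)) = Mul(Rational(1, 8), Add(Add(Pow(J, 2), Mul(J, Pow(Add(4, J), Rational(1, 2)))), J)) = Mul(Rational(1, 8), Add(J, Pow(J, 2), Mul(J, Pow(Add(4, J), Rational(1, 2))))) = Add(Mul(Rational(1, 8), J), Mul(Rational(1, 8), Pow(J, 2)), Mul(Rational(1, 8), J, Pow(Add(4, J), Rational(1, 2)))))
Add(Function('c')(6), Mul(10, A)) = Add(Mul(Rational(1, 8), 6, Add(1, 6, Pow(Add(4, 6), Rational(1, 2)))), Mul(10, -5)) = Add(Mul(Rational(1, 8), 6, Add(1, 6, Pow(10, Rational(1, 2)))), -50) = Add(Mul(Rational(1, 8), 6, Add(7, Pow(10, Rational(1, 2)))), -50) = Add(Add(Rational(21, 4), Mul(Rational(3, 4), Pow(10, Rational(1, 2)))), -50) = Add(Rational(-179, 4), Mul(Rational(3, 4), Pow(10, Rational(1, 2))))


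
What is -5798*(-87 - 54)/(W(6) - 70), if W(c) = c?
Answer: -408759/32 ≈ -12774.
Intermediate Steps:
-5798*(-87 - 54)/(W(6) - 70) = -5798*(-87 - 54)/(6 - 70) = -(-817518)/(-64) = -(-817518)*(-1)/64 = -5798*141/64 = -408759/32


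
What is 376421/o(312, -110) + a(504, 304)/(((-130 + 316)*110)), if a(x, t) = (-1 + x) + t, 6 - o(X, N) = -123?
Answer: 2567225921/879780 ≈ 2918.0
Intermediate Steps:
o(X, N) = 129 (o(X, N) = 6 - 1*(-123) = 6 + 123 = 129)
a(x, t) = -1 + t + x
376421/o(312, -110) + a(504, 304)/(((-130 + 316)*110)) = 376421/129 + (-1 + 304 + 504)/(((-130 + 316)*110)) = 376421*(1/129) + 807/((186*110)) = 376421/129 + 807/20460 = 376421/129 + 807*(1/20460) = 376421/129 + 269/6820 = 2567225921/879780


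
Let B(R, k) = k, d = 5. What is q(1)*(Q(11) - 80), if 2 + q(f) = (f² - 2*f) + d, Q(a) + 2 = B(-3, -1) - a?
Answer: -188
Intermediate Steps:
Q(a) = -3 - a (Q(a) = -2 + (-1 - a) = -3 - a)
q(f) = 3 + f² - 2*f (q(f) = -2 + ((f² - 2*f) + 5) = -2 + (5 + f² - 2*f) = 3 + f² - 2*f)
q(1)*(Q(11) - 80) = (3 + 1² - 2*1)*((-3 - 1*11) - 80) = (3 + 1 - 2)*((-3 - 11) - 80) = 2*(-14 - 80) = 2*(-94) = -188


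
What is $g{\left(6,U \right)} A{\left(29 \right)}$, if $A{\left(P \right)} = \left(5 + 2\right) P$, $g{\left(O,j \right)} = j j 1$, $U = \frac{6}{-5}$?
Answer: $\frac{7308}{25} \approx 292.32$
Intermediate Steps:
$U = - \frac{6}{5}$ ($U = 6 \left(- \frac{1}{5}\right) = - \frac{6}{5} \approx -1.2$)
$g{\left(O,j \right)} = j^{2}$ ($g{\left(O,j \right)} = j^{2} \cdot 1 = j^{2}$)
$A{\left(P \right)} = 7 P$
$g{\left(6,U \right)} A{\left(29 \right)} = \left(- \frac{6}{5}\right)^{2} \cdot 7 \cdot 29 = \frac{36}{25} \cdot 203 = \frac{7308}{25}$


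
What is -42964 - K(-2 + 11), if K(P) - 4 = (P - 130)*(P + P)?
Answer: -40790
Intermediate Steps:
K(P) = 4 + 2*P*(-130 + P) (K(P) = 4 + (P - 130)*(P + P) = 4 + (-130 + P)*(2*P) = 4 + 2*P*(-130 + P))
-42964 - K(-2 + 11) = -42964 - (4 - 260*(-2 + 11) + 2*(-2 + 11)**2) = -42964 - (4 - 260*9 + 2*9**2) = -42964 - (4 - 2340 + 2*81) = -42964 - (4 - 2340 + 162) = -42964 - 1*(-2174) = -42964 + 2174 = -40790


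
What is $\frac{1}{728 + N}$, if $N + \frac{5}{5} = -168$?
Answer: $\frac{1}{559} \approx 0.0017889$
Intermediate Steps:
$N = -169$ ($N = -1 - 168 = -169$)
$\frac{1}{728 + N} = \frac{1}{728 - 169} = \frac{1}{559}$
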